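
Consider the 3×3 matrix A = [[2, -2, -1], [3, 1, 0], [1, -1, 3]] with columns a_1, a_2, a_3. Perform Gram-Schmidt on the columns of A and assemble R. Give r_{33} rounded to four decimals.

r_{33} = 3.1305

a_1 = (2, 3, 1); ‖a_1‖ = 3.7417, so e_1 = (0.5345, 0.8018, 0.2673).
e_1·a_2 = 0.5345·(-2) + 0.8018·1 + 0.2673·(-1) = -0.5345.
u_2 = a_2 + 0.5345·e_1 = (-1.7143, 1.4286, -0.8571).
‖u_2‖ = 2.3905, so e_2 = (-0.7171, 0.5976, -0.3586).
e_1·a_3 = 0.5345·(-1) + 0.8018·0 + 0.2673·3 = 0.2673; e_2·a_3 = (-0.7171)·(-1) + 0.5976·0 + (-0.3586)·3 = -0.3586.
u_3 = a_3 − 0.2673·e_1 + 0.3586·e_2 = (-1.4000, 0.0000, 2.8000).
r_{33} = ‖u_3‖ = 3.1305.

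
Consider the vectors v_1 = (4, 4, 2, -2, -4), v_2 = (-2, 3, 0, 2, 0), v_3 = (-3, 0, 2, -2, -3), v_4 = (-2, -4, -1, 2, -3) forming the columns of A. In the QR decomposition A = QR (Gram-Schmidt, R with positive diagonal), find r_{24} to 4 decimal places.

v_1 = (4, 4, 2, -2, -4); ‖v_1‖ = 7.4833, so e_1 = (0.5345, 0.5345, 0.2673, -0.2673, -0.5345).
e_1·v_2 = 0.5345·(-2) + 0.5345·3 + 0.2673·0 + (-0.2673)·2 + (-0.5345)·0 = 0.0000.
u_2 = v_2 + 0.0000·e_1 = (-2.0000, 3.0000, 0.0000, 2.0000, 0.0000).
‖u_2‖ = 4.1231, so e_2 = (-0.4851, 0.7276, 0.0000, 0.4851, 0.0000).
r_{24} = e_2·v_4 = -0.9701.

r_{24} = -0.9701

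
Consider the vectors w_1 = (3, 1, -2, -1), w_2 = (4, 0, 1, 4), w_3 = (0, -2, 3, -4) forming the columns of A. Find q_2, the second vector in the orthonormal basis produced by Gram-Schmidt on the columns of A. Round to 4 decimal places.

q_1 = w_1/‖w_1‖ = (3, 1, -2, -1)/3.8730 = (0.7746, 0.2582, -0.5164, -0.2582).
r_{12} = q_1·w_2 = 1.5492.
u_2 = w_2 − 1.5492·q_1 = (2.8000, -0.4000, 1.8000, 4.4000).
‖u_2‖ = 5.5317, so q_2 = (0.5062, -0.0723, 0.3254, 0.7954).

q_2 = (0.5062, -0.0723, 0.3254, 0.7954)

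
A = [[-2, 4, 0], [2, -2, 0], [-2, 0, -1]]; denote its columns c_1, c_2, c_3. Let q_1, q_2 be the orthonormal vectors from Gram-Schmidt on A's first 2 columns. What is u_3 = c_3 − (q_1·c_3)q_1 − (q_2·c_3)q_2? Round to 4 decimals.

u_3 = (-0.1667, -0.3333, -0.1667)

c_1 = (-2, 2, -2); ‖c_1‖ = 3.4641, so q_1 = (-0.5774, 0.5774, -0.5774).
q_1·c_2 = (-0.5774)·4 + 0.5774·(-2) + (-0.5774)·0 = -3.4641.
u_2 = c_2 + 3.4641·q_1 = (2.0000, 0.0000, -2.0000).
‖u_2‖ = 2.8284, so q_2 = (0.7071, 0.0000, -0.7071).
q_1·c_3 = (-0.5774)·0 + 0.5774·0 + (-0.5774)·(-1) = 0.5774; q_2·c_3 = 0.7071·0 + 0.0000·0 + (-0.7071)·(-1) = 0.7071.
u_3 = c_3 − 0.5774·q_1 − 0.7071·q_2 = (-0.1667, -0.3333, -0.1667).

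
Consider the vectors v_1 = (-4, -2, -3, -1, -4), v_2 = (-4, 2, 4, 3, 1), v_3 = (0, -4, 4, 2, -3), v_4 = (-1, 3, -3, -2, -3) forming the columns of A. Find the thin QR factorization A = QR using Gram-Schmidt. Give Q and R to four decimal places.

v_1 = (-4, -2, -3, -1, -4); ‖v_1‖ = 6.7823, so q_1 = (-0.5898, -0.2949, -0.4423, -0.1474, -0.5898).
q_1·v_2 = (-0.5898)·(-4) + (-0.2949)·2 + (-0.4423)·4 + (-0.1474)·3 + (-0.5898)·1 = -1.0321.
u_2 = v_2 + 1.0321·q_1 = (-4.6087, 1.6957, 3.5435, 2.8478, 0.3913).
‖u_2‖ = 6.7033, so q_2 = (-0.6875, 0.2530, 0.5286, 0.4248, 0.0584).
q_1·v_3 = (-0.5898)·0 + (-0.2949)·(-4) + (-0.4423)·4 + (-0.1474)·2 + (-0.5898)·(-3) = 0.8847; q_2·v_3 = (-0.6875)·0 + 0.2530·(-4) + 0.5286·4 + 0.4248·2 + 0.0584·(-3) = 1.7772.
u_3 = v_3 − 0.8847·q_1 − 1.7772·q_2 = (1.7436, -4.1887, 3.4519, 1.3754, -2.5820).
‖u_3‖ = 6.4077, so q_3 = (0.2721, -0.6537, 0.5387, 0.2147, -0.4030).
q_1·v_4 = (-0.5898)·(-1) + (-0.2949)·3 + (-0.4423)·(-3) + (-0.1474)·(-2) + (-0.5898)·(-3) = 3.0963; q_2·v_4 = (-0.6875)·(-1) + 0.2530·3 + 0.5286·(-3) + 0.4248·(-2) + 0.0584·(-3) = -1.1642; q_3·v_4 = 0.2721·(-1) + (-0.6537)·3 + 0.5387·(-3) + 0.2147·(-2) + (-0.4030)·(-3) = -3.0697.
u_4 = v_4 − 3.0963·q_1 + 1.1642·q_2 + 3.0697·q_3 = (0.8609, 2.2009, 0.6387, -0.3899, -2.3429).
‖u_4‖ = 3.4109, so q_4 = (0.2524, 0.6452, 0.1872, -0.1143, -0.6869).

Q = [[-0.5898, -0.6875, 0.2721, 0.2524], [-0.2949, 0.2530, -0.6537, 0.6452], [-0.4423, 0.5286, 0.5387, 0.1872], [-0.1474, 0.4248, 0.2147, -0.1143], [-0.5898, 0.0584, -0.4030, -0.6869]], R = [[6.7823, -1.0321, 0.8847, 3.0963], [0.0000, 6.7033, 1.7772, -1.1642], [0.0000, 0.0000, 6.4077, -3.0697], [0.0000, 0.0000, 0.0000, 3.4109]]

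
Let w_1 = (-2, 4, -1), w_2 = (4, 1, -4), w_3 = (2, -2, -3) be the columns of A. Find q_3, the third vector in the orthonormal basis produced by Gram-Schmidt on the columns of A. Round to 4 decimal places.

w_1 = (-2, 4, -1); ‖w_1‖ = 4.5826, so q_1 = (-0.4364, 0.8729, -0.2182).
q_1·w_2 = (-0.4364)·4 + 0.8729·1 + (-0.2182)·(-4) = 0.0000.
u_2 = w_2 + 0.0000·q_1 = (4.0000, 1.0000, -4.0000).
‖u_2‖ = 5.7446, so q_2 = (0.6963, 0.1741, -0.6963).
q_1·w_3 = (-0.4364)·2 + 0.8729·(-2) + (-0.2182)·(-3) = -1.9640; q_2·w_3 = 0.6963·2 + 0.1741·(-2) + (-0.6963)·(-3) = 3.1334.
u_3 = w_3 + 1.9640·q_1 − 3.1334·q_2 = (-1.0390, -0.8312, -1.2468).
‖u_3‖ = 1.8234, so q_3 = (-0.5698, -0.4558, -0.6838).

q_3 = (-0.5698, -0.4558, -0.6838)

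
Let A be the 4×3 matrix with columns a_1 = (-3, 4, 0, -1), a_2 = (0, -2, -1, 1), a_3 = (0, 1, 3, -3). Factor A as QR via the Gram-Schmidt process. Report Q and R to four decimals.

Q = [[-0.5883, -0.6114, -0.4768], [0.7845, -0.3623, -0.5033], [0.0000, -0.5888, 0.4239], [-0.1961, 0.3850, -0.5828]], R = [[5.0990, -1.7650, 1.3728], [0.0000, 1.6984, -3.2836], [0.0000, 0.0000, 2.5166]]

a_1 = (-3, 4, 0, -1); ‖a_1‖ = 5.0990, so q_1 = (-0.5883, 0.7845, 0.0000, -0.1961).
q_1·a_2 = (-0.5883)·0 + 0.7845·(-2) + 0.0000·(-1) + (-0.1961)·1 = -1.7650.
u_2 = a_2 + 1.7650·q_1 = (-1.0385, -0.6154, -1.0000, 0.6538).
‖u_2‖ = 1.6984, so q_2 = (-0.6114, -0.3623, -0.5888, 0.3850).
q_1·a_3 = (-0.5883)·0 + 0.7845·1 + 0.0000·3 + (-0.1961)·(-3) = 1.3728; q_2·a_3 = (-0.6114)·0 + (-0.3623)·1 + (-0.5888)·3 + 0.3850·(-3) = -3.2836.
u_3 = a_3 − 1.3728·q_1 + 3.2836·q_2 = (-1.2000, -1.2667, 1.0667, -1.4667).
‖u_3‖ = 2.5166, so q_3 = (-0.4768, -0.5033, 0.4239, -0.5828).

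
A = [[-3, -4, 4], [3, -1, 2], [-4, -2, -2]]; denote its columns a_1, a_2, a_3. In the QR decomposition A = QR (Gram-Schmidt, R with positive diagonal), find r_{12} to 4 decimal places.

a_1 = (-3, 3, -4); ‖a_1‖ = 5.8310, so e_1 = (-0.5145, 0.5145, -0.6860).
r_{12} = e_1·a_2 = 2.9155.

r_{12} = 2.9155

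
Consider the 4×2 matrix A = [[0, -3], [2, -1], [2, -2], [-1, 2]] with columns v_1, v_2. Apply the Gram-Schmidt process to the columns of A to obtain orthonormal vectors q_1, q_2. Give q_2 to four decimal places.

q_2 = (-0.9091, 0.2357, -0.0673, 0.3367)

v_1 = (0, 2, 2, -1); ‖v_1‖ = 3.0000, so q_1 = (0.0000, 0.6667, 0.6667, -0.3333).
q_1·v_2 = 0.0000·(-3) + 0.6667·(-1) + 0.6667·(-2) + (-0.3333)·2 = -2.6667.
u_2 = v_2 + 2.6667·q_1 = (-3.0000, 0.7778, -0.2222, 1.1111).
‖u_2‖ = 3.2998, so q_2 = (-0.9091, 0.2357, -0.0673, 0.3367).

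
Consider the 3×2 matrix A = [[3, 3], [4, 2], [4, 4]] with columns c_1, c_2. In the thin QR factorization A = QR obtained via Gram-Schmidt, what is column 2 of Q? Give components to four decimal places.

c_1 = (3, 4, 4); ‖c_1‖ = 6.4031, so q_1 = (0.4685, 0.6247, 0.6247).
q_1·c_2 = 0.4685·3 + 0.6247·2 + 0.6247·4 = 5.1537.
u_2 = c_2 − 5.1537·q_1 = (0.5854, -1.2195, 0.7805).
‖u_2‖ = 1.5617, so q_2 = (0.3748, -0.7809, 0.4998).

q_2 = (0.3748, -0.7809, 0.4998)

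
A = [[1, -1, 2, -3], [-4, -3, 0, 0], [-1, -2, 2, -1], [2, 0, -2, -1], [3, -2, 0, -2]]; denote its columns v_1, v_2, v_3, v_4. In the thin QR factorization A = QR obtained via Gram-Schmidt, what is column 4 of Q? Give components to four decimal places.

q_4 = (-0.7235, -0.1861, 0.2481, -0.4755, 0.3928)

q_1 = v_1/‖v_1‖ = (1, -4, -1, 2, 3)/5.5678 = (0.1796, -0.7184, -0.1796, 0.3592, 0.5388).
r_{12} = q_1·v_2 = 1.2572.
u_2 = v_2 − 1.2572·q_1 = (-1.2258, -2.0968, -1.7742, -0.4516, -2.6774).
‖u_2‖ = 4.0521, so q_2 = (-0.3025, -0.5175, -0.4378, -0.1115, -0.6608).
r_{13} = q_1·v_3 = -0.7184; r_{23} = q_2·v_3 = -1.2578.
u_3 = v_3 + 0.7184·q_1 + 1.2578·q_2 = (1.7485, -1.1670, 1.3202, -1.8821, -0.4440).
‖u_3‖ = 3.1467, so q_3 = (0.5557, -0.3709, 0.4196, -0.5981, -0.1411).
r_{14} = q_1·v_4 = -1.7961; r_{24} = q_2·v_4 = 2.7783; r_{34} = q_3·v_4 = -1.2062.
u_4 = v_4 + 1.7961·q_1 − 2.7783·q_2 + 1.2062·q_3 = (-1.1667, -0.3000, 0.4000, -0.7667, 0.6333).
‖u_4‖ = 1.6125, so q_4 = (-0.7235, -0.1861, 0.2481, -0.4755, 0.3928).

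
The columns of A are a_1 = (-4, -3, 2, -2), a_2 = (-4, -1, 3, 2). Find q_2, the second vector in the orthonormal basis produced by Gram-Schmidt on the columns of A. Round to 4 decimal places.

a_1 = (-4, -3, 2, -2); ‖a_1‖ = 5.7446, so q_1 = (-0.6963, -0.5222, 0.3482, -0.3482).
q_1·a_2 = (-0.6963)·(-4) + (-0.5222)·(-1) + 0.3482·3 + (-0.3482)·2 = 3.6556.
u_2 = a_2 − 3.6556·q_1 = (-1.4545, 0.9091, 1.7273, 3.2727).
‖u_2‖ = 4.0788, so q_2 = (-0.3566, 0.2229, 0.4235, 0.8024).

q_2 = (-0.3566, 0.2229, 0.4235, 0.8024)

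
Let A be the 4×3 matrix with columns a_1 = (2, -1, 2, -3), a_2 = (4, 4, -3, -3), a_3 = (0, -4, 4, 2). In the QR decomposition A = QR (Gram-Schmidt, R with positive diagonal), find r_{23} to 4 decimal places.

a_1 = (2, -1, 2, -3); ‖a_1‖ = 4.2426, so q_1 = (0.4714, -0.2357, 0.4714, -0.7071).
q_1·a_2 = 0.4714·4 + (-0.2357)·4 + 0.4714·(-3) + (-0.7071)·(-3) = 1.6499.
u_2 = a_2 − 1.6499·q_1 = (3.2222, 4.3889, -3.7778, -1.8333).
‖u_2‖ = 6.8759, so q_2 = (0.4686, 0.6383, -0.5494, -0.2666).
r_{23} = q_2·a_3 = -5.2842.

r_{23} = -5.2842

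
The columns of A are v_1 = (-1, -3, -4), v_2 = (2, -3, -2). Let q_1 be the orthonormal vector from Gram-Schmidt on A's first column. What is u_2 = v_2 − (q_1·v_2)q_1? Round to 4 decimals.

u_2 = (2.5769, -1.2692, 0.3077)

q_1 = v_1/‖v_1‖ = (-1, -3, -4)/5.0990 = (-0.1961, -0.5883, -0.7845).
r_{12} = q_1·v_2 = 2.9417.
u_2 = v_2 − 2.9417·q_1 = (2.5769, -1.2692, 0.3077).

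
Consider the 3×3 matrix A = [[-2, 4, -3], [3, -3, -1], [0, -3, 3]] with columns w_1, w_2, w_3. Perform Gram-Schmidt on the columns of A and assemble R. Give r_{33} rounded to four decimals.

r_{33} = 1.2127

w_1 = (-2, 3, 0); ‖w_1‖ = 3.6056, so q_1 = (-0.5547, 0.8321, 0.0000).
q_1·w_2 = (-0.5547)·4 + 0.8321·(-3) + 0.0000·(-3) = -4.7150.
u_2 = w_2 + 4.7150·q_1 = (1.3846, 0.9231, -3.0000).
‖u_2‖ = 3.4306, so q_2 = (0.4036, 0.2691, -0.8745).
q_1·w_3 = (-0.5547)·(-3) + 0.8321·(-1) + 0.0000·3 = 0.8321; q_2·w_3 = 0.4036·(-3) + 0.2691·(-1) + (-0.8745)·3 = -4.1033.
u_3 = w_3 − 0.8321·q_1 + 4.1033·q_2 = (-0.8824, -0.5882, -0.5882).
r_{33} = ‖u_3‖ = 1.2127.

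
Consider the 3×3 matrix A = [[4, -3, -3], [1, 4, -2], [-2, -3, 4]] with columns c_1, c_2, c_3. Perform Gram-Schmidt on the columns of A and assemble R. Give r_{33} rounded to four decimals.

c_1 = (4, 1, -2); ‖c_1‖ = 4.5826, so q_1 = (0.8729, 0.2182, -0.4364).
q_1·c_2 = 0.8729·(-3) + 0.2182·4 + (-0.4364)·(-3) = -0.4364.
u_2 = c_2 + 0.4364·q_1 = (-2.6190, 4.0952, -3.1905).
‖u_2‖ = 5.8146, so q_2 = (-0.4504, 0.7043, -0.5487).
q_1·c_3 = 0.8729·(-3) + 0.2182·(-2) + (-0.4364)·4 = -4.8008; q_2·c_3 = (-0.4504)·(-3) + 0.7043·(-2) + (-0.5487)·4 = -2.2521.
u_3 = c_3 + 4.8008·q_1 + 2.2521·q_2 = (0.1761, 0.6338, 0.6690).
r_{33} = ‖u_3‖ = 0.9382.

r_{33} = 0.9382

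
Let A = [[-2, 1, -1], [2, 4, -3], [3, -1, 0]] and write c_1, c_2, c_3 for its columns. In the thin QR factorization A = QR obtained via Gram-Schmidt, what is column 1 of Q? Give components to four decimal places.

e_1 = (-0.4851, 0.4851, 0.7276)

c_1 = (-2, 2, 3); ‖c_1‖ = 4.1231, so e_1 = (-0.4851, 0.4851, 0.7276).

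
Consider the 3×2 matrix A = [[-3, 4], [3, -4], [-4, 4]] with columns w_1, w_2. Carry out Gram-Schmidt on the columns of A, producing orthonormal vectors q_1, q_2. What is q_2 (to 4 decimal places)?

w_1 = (-3, 3, -4); ‖w_1‖ = 5.8310, so q_1 = (-0.5145, 0.5145, -0.6860).
q_1·w_2 = (-0.5145)·4 + 0.5145·(-4) + (-0.6860)·4 = -6.8599.
u_2 = w_2 + 6.8599·q_1 = (0.4706, -0.4706, -0.7059).
‖u_2‖ = 0.9701, so q_2 = (0.4851, -0.4851, -0.7276).

q_2 = (0.4851, -0.4851, -0.7276)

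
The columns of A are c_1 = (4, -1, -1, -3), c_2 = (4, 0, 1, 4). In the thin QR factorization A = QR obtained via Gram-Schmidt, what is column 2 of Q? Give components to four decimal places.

e_2 = (0.6221, 0.0194, 0.1944, 0.7582)

e_1 = c_1/‖c_1‖ = (4, -1, -1, -3)/5.1962 = (0.7698, -0.1925, -0.1925, -0.5774).
r_{12} = e_1·c_2 = 0.5774.
u_2 = c_2 − 0.5774·e_1 = (3.5556, 0.1111, 1.1111, 4.3333).
‖u_2‖ = 5.7155, so e_2 = (0.6221, 0.0194, 0.1944, 0.7582).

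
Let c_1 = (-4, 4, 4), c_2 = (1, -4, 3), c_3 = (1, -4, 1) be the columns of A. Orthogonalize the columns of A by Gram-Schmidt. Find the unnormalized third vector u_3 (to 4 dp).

e_1 = c_1/‖c_1‖ = (-4, 4, 4)/6.9282 = (-0.5774, 0.5774, 0.5774).
r_{12} = e_1·c_2 = -1.1547.
u_2 = c_2 + 1.1547·e_1 = (0.3333, -3.3333, 3.6667).
‖u_2‖ = 4.9666, so e_2 = (0.0671, -0.6712, 0.7383).
r_{13} = e_1·c_3 = -2.3094; r_{23} = e_2·c_3 = 3.4900.
u_3 = c_3 + 2.3094·e_1 − 3.4900·e_2 = (-0.5676, -0.3243, -0.2432).

u_3 = (-0.5676, -0.3243, -0.2432)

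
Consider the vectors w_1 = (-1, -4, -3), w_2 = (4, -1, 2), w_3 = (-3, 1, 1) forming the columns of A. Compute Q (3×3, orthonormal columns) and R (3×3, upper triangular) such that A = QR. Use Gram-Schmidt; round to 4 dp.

w_1 = (-1, -4, -3); ‖w_1‖ = 5.0990, so q_1 = (-0.1961, -0.7845, -0.5883).
q_1·w_2 = (-0.1961)·4 + (-0.7845)·(-1) + (-0.5883)·2 = -1.1767.
u_2 = w_2 + 1.1767·q_1 = (3.7692, -1.9231, 1.3077).
‖u_2‖ = 4.4289, so q_2 = (0.8510, -0.4342, 0.2953).
q_1·w_3 = (-0.1961)·(-3) + (-0.7845)·1 + (-0.5883)·1 = -0.7845; q_2·w_3 = 0.8510·(-3) + (-0.4342)·1 + 0.2953·1 = -2.6921.
u_3 = w_3 + 0.7845·q_1 + 2.6921·q_2 = (-0.8627, -0.7843, 1.3333).
‖u_3‖ = 1.7712, so q_3 = (-0.4871, -0.4428, 0.7528).

Q = [[-0.1961, 0.8510, -0.4871], [-0.7845, -0.4342, -0.4428], [-0.5883, 0.2953, 0.7528]], R = [[5.0990, -1.1767, -0.7845], [0.0000, 4.4289, -2.6921], [0.0000, 0.0000, 1.7712]]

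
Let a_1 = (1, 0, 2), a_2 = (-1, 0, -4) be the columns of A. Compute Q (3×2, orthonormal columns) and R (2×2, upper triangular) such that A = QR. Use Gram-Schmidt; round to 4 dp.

Q = [[0.4472, 0.8944], [0.0000, 0.0000], [0.8944, -0.4472]], R = [[2.2361, -4.0249], [0.0000, 0.8944]]

a_1 = (1, 0, 2); ‖a_1‖ = 2.2361, so q_1 = (0.4472, 0.0000, 0.8944).
q_1·a_2 = 0.4472·(-1) + 0.0000·0 + 0.8944·(-4) = -4.0249.
u_2 = a_2 + 4.0249·q_1 = (0.8000, 0.0000, -0.4000).
‖u_2‖ = 0.8944, so q_2 = (0.8944, 0.0000, -0.4472).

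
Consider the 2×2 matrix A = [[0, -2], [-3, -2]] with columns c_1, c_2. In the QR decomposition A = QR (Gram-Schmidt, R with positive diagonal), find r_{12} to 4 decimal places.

c_1 = (0, -3); ‖c_1‖ = 3.0000, so q_1 = (0.0000, -1.0000).
r_{12} = q_1·c_2 = 2.0000.

r_{12} = 2.0000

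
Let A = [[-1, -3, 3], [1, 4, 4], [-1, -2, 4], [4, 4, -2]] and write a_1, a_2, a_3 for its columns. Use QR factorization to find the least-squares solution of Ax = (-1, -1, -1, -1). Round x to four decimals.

q_1 = a_1/‖a_1‖ = (-1, 1, -1, 4)/4.3589 = (-0.2294, 0.2294, -0.2294, 0.9177).
r_{12} = q_1·a_2 = 5.7354.
u_2 = a_2 − 5.7354·q_1 = (-1.6842, 2.6842, -0.6842, -1.2632).
‖u_2‖ = 3.4793, so q_2 = (-0.4841, 0.7715, -0.1967, -0.3631).
r_{13} = q_1·a_3 = -2.5236; r_{23} = q_2·a_3 = 1.5732.
u_3 = a_3 + 2.5236·q_1 − 1.5732·q_2 = (3.1826, 3.3652, 3.7304, 0.8870).
‖u_3‖ = 6.0130, so q_3 = (0.5293, 0.5597, 0.6204, 0.1475).
Qᵀb = (-0.6882, 0.2723, -1.8568).
Back-substitute: x_3 = -1.8568/6.0130 = -0.3088.
x_2 = (0.2723 − 1.5732·(-0.3088))/3.4793 = 0.2179.
x_1 = (-0.6882 − 5.7354·0.2179 + 2.5236·(-0.3088))/4.3589 = -0.6234.

x = (-0.6234, 0.2179, -0.3088)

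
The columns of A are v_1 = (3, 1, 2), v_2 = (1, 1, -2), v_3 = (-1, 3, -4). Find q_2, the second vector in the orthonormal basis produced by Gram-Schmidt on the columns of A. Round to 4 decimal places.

q_2 = (0.4082, 0.4082, -0.8165)

q_1 = v_1/‖v_1‖ = (3, 1, 2)/3.7417 = (0.8018, 0.2673, 0.5345).
r_{12} = q_1·v_2 = 0.0000.
u_2 = v_2 + 0.0000·q_1 = (1.0000, 1.0000, -2.0000).
‖u_2‖ = 2.4495, so q_2 = (0.4082, 0.4082, -0.8165).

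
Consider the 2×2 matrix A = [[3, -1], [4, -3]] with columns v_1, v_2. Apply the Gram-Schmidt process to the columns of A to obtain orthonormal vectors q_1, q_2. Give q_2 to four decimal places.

q_2 = (0.8000, -0.6000)

v_1 = (3, 4); ‖v_1‖ = 5.0000, so q_1 = (0.6000, 0.8000).
q_1·v_2 = 0.6000·(-1) + 0.8000·(-3) = -3.0000.
u_2 = v_2 + 3.0000·q_1 = (0.8000, -0.6000).
‖u_2‖ = 1.0000, so q_2 = (0.8000, -0.6000).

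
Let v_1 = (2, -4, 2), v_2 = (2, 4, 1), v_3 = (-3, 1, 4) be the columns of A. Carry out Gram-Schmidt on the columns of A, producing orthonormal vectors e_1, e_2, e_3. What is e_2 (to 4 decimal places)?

e_2 = (0.6906, 0.5687, 0.4468)

v_1 = (2, -4, 2); ‖v_1‖ = 4.8990, so e_1 = (0.4082, -0.8165, 0.4082).
e_1·v_2 = 0.4082·2 + (-0.8165)·4 + 0.4082·1 = -2.0412.
u_2 = v_2 + 2.0412·e_1 = (2.8333, 2.3333, 1.8333).
‖u_2‖ = 4.1028, so e_2 = (0.6906, 0.5687, 0.4468).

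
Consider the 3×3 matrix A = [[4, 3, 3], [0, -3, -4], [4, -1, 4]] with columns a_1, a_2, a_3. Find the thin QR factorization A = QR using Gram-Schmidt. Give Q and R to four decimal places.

Q = [[0.7071, 0.4851, -0.5145], [0.0000, -0.7276, -0.6860], [0.7071, -0.4851, 0.5145]], R = [[5.6569, 1.4142, 4.9497], [0.0000, 4.1231, 2.4254], [0.0000, 0.0000, 3.2585]]

a_1 = (4, 0, 4); ‖a_1‖ = 5.6569, so e_1 = (0.7071, 0.0000, 0.7071).
e_1·a_2 = 0.7071·3 + 0.0000·(-3) + 0.7071·(-1) = 1.4142.
u_2 = a_2 − 1.4142·e_1 = (2.0000, -3.0000, -2.0000).
‖u_2‖ = 4.1231, so e_2 = (0.4851, -0.7276, -0.4851).
e_1·a_3 = 0.7071·3 + 0.0000·(-4) + 0.7071·4 = 4.9497; e_2·a_3 = 0.4851·3 + (-0.7276)·(-4) + (-0.4851)·4 = 2.4254.
u_3 = a_3 − 4.9497·e_1 − 2.4254·e_2 = (-1.6765, -2.2353, 1.6765).
‖u_3‖ = 3.2585, so e_3 = (-0.5145, -0.6860, 0.5145).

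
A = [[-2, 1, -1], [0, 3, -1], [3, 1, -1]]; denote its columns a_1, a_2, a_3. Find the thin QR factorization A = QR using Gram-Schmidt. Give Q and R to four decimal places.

q_1 = a_1/‖a_1‖ = (-2, 0, 3)/3.6056 = (-0.5547, 0.0000, 0.8321).
r_{12} = q_1·a_2 = 0.2774.
u_2 = a_2 − 0.2774·q_1 = (1.1538, 3.0000, 0.7692).
‖u_2‖ = 3.3050, so q_2 = (0.3491, 0.9077, 0.2327).
r_{13} = q_1·a_3 = -0.2774; r_{23} = q_2·a_3 = -1.4896.
u_3 = a_3 + 0.2774·q_1 + 1.4896·q_2 = (-0.6338, 0.3521, -0.4225).
‖u_3‖ = 0.8392, so q_3 = (-0.7553, 0.4196, -0.5035).

Q = [[-0.5547, 0.3491, -0.7553], [0.0000, 0.9077, 0.4196], [0.8321, 0.2327, -0.5035]], R = [[3.6056, 0.2774, -0.2774], [0.0000, 3.3050, -1.4896], [0.0000, 0.0000, 0.8392]]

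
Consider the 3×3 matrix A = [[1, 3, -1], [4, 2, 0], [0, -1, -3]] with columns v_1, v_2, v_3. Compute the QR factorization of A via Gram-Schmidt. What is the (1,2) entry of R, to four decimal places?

r_{12} = 2.6679

v_1 = (1, 4, 0); ‖v_1‖ = 4.1231, so q_1 = (0.2425, 0.9701, 0.0000).
r_{12} = q_1·v_2 = 2.6679.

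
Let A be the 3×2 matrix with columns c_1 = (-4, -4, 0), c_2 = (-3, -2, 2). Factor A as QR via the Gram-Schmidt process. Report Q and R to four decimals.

Q = [[-0.7071, -0.2357], [-0.7071, 0.2357], [0.0000, 0.9428]], R = [[5.6569, 3.5355], [0.0000, 2.1213]]

c_1 = (-4, -4, 0); ‖c_1‖ = 5.6569, so e_1 = (-0.7071, -0.7071, 0.0000).
e_1·c_2 = (-0.7071)·(-3) + (-0.7071)·(-2) + 0.0000·2 = 3.5355.
u_2 = c_2 − 3.5355·e_1 = (-0.5000, 0.5000, 2.0000).
‖u_2‖ = 2.1213, so e_2 = (-0.2357, 0.2357, 0.9428).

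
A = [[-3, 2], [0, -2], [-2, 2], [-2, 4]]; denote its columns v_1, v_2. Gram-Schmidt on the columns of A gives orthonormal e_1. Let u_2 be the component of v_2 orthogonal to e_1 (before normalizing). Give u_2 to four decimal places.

e_1 = v_1/‖v_1‖ = (-3, 0, -2, -2)/4.1231 = (-0.7276, 0.0000, -0.4851, -0.4851).
r_{12} = e_1·v_2 = -4.3656.
u_2 = v_2 + 4.3656·e_1 = (-1.1765, -2.0000, -0.1176, 1.8824).

u_2 = (-1.1765, -2.0000, -0.1176, 1.8824)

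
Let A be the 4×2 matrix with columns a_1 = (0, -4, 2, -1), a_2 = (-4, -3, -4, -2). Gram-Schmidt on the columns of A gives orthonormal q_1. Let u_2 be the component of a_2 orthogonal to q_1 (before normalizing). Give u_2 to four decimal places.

q_1 = a_1/‖a_1‖ = (0, -4, 2, -1)/4.5826 = (0.0000, -0.8729, 0.4364, -0.2182).
r_{12} = q_1·a_2 = 1.3093.
u_2 = a_2 − 1.3093·q_1 = (-4.0000, -1.8571, -4.5714, -1.7143).

u_2 = (-4.0000, -1.8571, -4.5714, -1.7143)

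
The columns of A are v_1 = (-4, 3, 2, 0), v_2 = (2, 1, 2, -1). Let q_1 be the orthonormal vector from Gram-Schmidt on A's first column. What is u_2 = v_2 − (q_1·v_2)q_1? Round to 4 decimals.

u_2 = (1.8621, 1.1034, 2.0690, -1.0000)

v_1 = (-4, 3, 2, 0); ‖v_1‖ = 5.3852, so q_1 = (-0.7428, 0.5571, 0.3714, 0.0000).
q_1·v_2 = (-0.7428)·2 + 0.5571·1 + 0.3714·2 + 0.0000·(-1) = -0.1857.
u_2 = v_2 + 0.1857·q_1 = (1.8621, 1.1034, 2.0690, -1.0000).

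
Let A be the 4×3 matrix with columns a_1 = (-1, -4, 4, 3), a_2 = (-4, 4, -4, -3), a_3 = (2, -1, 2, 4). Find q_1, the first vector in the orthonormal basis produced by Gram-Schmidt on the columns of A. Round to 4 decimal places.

a_1 = (-1, -4, 4, 3); ‖a_1‖ = 6.4807, so q_1 = (-0.1543, -0.6172, 0.6172, 0.4629).

q_1 = (-0.1543, -0.6172, 0.6172, 0.4629)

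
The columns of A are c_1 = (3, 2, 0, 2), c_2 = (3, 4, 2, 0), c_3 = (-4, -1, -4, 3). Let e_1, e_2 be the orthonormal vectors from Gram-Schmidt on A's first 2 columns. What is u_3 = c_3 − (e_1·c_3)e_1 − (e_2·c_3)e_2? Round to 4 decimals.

u_3 = (-2.5882, 2.6078, -1.3333, 1.2745)

c_1 = (3, 2, 0, 2); ‖c_1‖ = 4.1231, so e_1 = (0.7276, 0.4851, 0.0000, 0.4851).
e_1·c_2 = 0.7276·3 + 0.4851·4 + 0.0000·2 + 0.4851·0 = 4.1231.
u_2 = c_2 − 4.1231·e_1 = (0.0000, 2.0000, 2.0000, -2.0000).
‖u_2‖ = 3.4641, so e_2 = (0.0000, 0.5774, 0.5774, -0.5774).
e_1·c_3 = 0.7276·(-4) + 0.4851·(-1) + 0.0000·(-4) + 0.4851·3 = -1.9403; e_2·c_3 = 0.0000·(-4) + 0.5774·(-1) + 0.5774·(-4) + (-0.5774)·3 = -4.6188.
u_3 = c_3 + 1.9403·e_1 + 4.6188·e_2 = (-2.5882, 2.6078, -1.3333, 1.2745).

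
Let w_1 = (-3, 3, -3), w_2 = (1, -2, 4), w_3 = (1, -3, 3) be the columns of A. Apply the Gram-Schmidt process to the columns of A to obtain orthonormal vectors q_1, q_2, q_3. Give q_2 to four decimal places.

w_1 = (-3, 3, -3); ‖w_1‖ = 5.1962, so q_1 = (-0.5774, 0.5774, -0.5774).
q_1·w_2 = (-0.5774)·1 + 0.5774·(-2) + (-0.5774)·4 = -4.0415.
u_2 = w_2 + 4.0415·q_1 = (-1.3333, 0.3333, 1.6667).
‖u_2‖ = 2.1602, so q_2 = (-0.6172, 0.1543, 0.7715).

q_2 = (-0.6172, 0.1543, 0.7715)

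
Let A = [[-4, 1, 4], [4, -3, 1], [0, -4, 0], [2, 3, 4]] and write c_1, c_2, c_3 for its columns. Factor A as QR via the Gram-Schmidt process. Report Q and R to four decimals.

Q = [[-0.6667, -0.0196, 0.6776], [0.6667, -0.3328, 0.4035], [0.0000, -0.7047, 0.2781], [0.3333, 0.6264, 0.5484]], R = [[6.0000, -1.6667, -0.6667], [0.0000, 5.6765, 2.0944], [0.0000, 0.0000, 5.3074]]

c_1 = (-4, 4, 0, 2); ‖c_1‖ = 6.0000, so q_1 = (-0.6667, 0.6667, 0.0000, 0.3333).
q_1·c_2 = (-0.6667)·1 + 0.6667·(-3) + 0.0000·(-4) + 0.3333·3 = -1.6667.
u_2 = c_2 + 1.6667·q_1 = (-0.1111, -1.8889, -4.0000, 3.5556).
‖u_2‖ = 5.6765, so q_2 = (-0.0196, -0.3328, -0.7047, 0.6264).
q_1·c_3 = (-0.6667)·4 + 0.6667·1 + 0.0000·0 + 0.3333·4 = -0.6667; q_2·c_3 = (-0.0196)·4 + (-0.3328)·1 + (-0.7047)·0 + 0.6264·4 = 2.0944.
u_3 = c_3 + 0.6667·q_1 − 2.0944·q_2 = (3.5966, 2.1414, 1.4759, 2.9103).
‖u_3‖ = 5.3074, so q_3 = (0.6776, 0.4035, 0.2781, 0.5484).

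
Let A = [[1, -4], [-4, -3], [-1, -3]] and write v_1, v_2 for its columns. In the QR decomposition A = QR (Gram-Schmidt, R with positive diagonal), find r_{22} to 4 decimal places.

r_{22} = 5.2228

q_1 = v_1/‖v_1‖ = (1, -4, -1)/4.2426 = (0.2357, -0.9428, -0.2357).
r_{12} = q_1·v_2 = 2.5927.
u_2 = v_2 − 2.5927·q_1 = (-4.6111, -0.5556, -2.3889).
r_{22} = ‖u_2‖ = 5.2228.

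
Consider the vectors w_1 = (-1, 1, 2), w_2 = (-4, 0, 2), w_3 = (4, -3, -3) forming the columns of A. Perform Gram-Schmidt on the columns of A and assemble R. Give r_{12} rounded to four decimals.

e_1 = w_1/‖w_1‖ = (-1, 1, 2)/2.4495 = (-0.4082, 0.4082, 0.8165).
r_{12} = e_1·w_2 = 3.2660.

r_{12} = 3.2660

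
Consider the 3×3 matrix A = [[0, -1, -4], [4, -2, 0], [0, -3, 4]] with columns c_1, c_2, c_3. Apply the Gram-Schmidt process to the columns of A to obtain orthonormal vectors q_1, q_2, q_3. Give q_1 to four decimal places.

q_1 = (0.0000, 1.0000, 0.0000)

c_1 = (0, 4, 0); ‖c_1‖ = 4.0000, so q_1 = (0.0000, 1.0000, 0.0000).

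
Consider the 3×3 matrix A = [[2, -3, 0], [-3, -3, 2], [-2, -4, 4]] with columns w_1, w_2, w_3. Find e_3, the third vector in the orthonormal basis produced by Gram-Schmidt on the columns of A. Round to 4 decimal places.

e_3 = (-0.2807, -0.6549, 0.7017)

e_1 = w_1/‖w_1‖ = (2, -3, -2)/4.1231 = (0.4851, -0.7276, -0.4851).
r_{12} = e_1·w_2 = 2.6679.
u_2 = w_2 − 2.6679·e_1 = (-4.2941, -1.0588, -2.7059).
‖u_2‖ = 5.1848, so e_2 = (-0.8282, -0.2042, -0.5219).
r_{13} = e_1·w_3 = -3.3955; r_{23} = e_2·w_3 = -2.4960.
u_3 = w_3 + 3.3955·e_1 + 2.4960·e_2 = (-0.4201, -0.9803, 1.0503).
‖u_3‖ = 1.4969, so e_3 = (-0.2807, -0.6549, 0.7017).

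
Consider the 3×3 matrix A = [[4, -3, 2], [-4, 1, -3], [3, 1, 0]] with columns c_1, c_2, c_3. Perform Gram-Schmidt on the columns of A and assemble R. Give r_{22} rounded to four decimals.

c_1 = (4, -4, 3); ‖c_1‖ = 6.4031, so q_1 = (0.6247, -0.6247, 0.4685).
q_1·c_2 = 0.6247·(-3) + (-0.6247)·1 + 0.4685·1 = -2.0303.
u_2 = c_2 + 2.0303·q_1 = (-1.7317, -0.2683, 1.9512).
r_{22} = ‖u_2‖ = 2.6226.

r_{22} = 2.6226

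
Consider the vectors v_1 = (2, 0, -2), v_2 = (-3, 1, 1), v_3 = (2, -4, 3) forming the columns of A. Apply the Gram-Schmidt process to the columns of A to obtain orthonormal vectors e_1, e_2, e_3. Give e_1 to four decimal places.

e_1 = v_1/‖v_1‖ = (2, 0, -2)/2.8284 = (0.7071, 0.0000, -0.7071).

e_1 = (0.7071, 0.0000, -0.7071)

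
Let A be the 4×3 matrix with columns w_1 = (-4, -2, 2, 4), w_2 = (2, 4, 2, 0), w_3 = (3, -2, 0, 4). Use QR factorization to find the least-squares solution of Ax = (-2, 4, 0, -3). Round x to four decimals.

q_1 = w_1/‖w_1‖ = (-4, -2, 2, 4)/6.3246 = (-0.6325, -0.3162, 0.3162, 0.6325).
r_{12} = q_1·w_2 = -1.8974.
u_2 = w_2 + 1.8974·q_1 = (0.8000, 3.4000, 2.6000, 1.2000).
‖u_2‖ = 4.5166, so q_2 = (0.1771, 0.7528, 0.5756, 0.2657).
r_{13} = q_1·w_3 = 1.2649; r_{23} = q_2·w_3 = 0.0886.
u_3 = w_3 − 1.2649·q_1 − 0.0886·q_2 = (3.7843, -1.6667, -0.4510, 3.1765).
‖u_3‖ = 5.2338, so q_3 = (0.7231, -0.3184, -0.0862, 0.6069).
Qᵀb = (-1.8974, 1.8598, -4.5407).
Back-substitute: x_3 = -4.5407/5.2338 = -0.8676.
x_2 = (1.8598 − 0.0886·(-0.8676))/4.5166 = 0.4288.
x_1 = (-1.8974 + 1.8974·0.4288 − 1.2649·(-0.8676))/6.3246 = 0.0021.

x = (0.0021, 0.4288, -0.8676)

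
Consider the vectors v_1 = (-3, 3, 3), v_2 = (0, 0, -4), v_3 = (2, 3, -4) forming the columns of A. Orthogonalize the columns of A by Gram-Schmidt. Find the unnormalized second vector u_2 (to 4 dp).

v_1 = (-3, 3, 3); ‖v_1‖ = 5.1962, so q_1 = (-0.5774, 0.5774, 0.5774).
q_1·v_2 = (-0.5774)·0 + 0.5774·0 + 0.5774·(-4) = -2.3094.
u_2 = v_2 + 2.3094·q_1 = (-1.3333, 1.3333, -2.6667).

u_2 = (-1.3333, 1.3333, -2.6667)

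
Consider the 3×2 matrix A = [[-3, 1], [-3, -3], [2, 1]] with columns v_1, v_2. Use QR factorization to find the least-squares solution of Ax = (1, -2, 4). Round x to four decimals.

x = (0.1854, 0.8652)

v_1 = (-3, -3, 2); ‖v_1‖ = 4.6904, so q_1 = (-0.6396, -0.6396, 0.4264).
q_1·v_2 = (-0.6396)·1 + (-0.6396)·(-3) + 0.4264·1 = 1.7056.
u_2 = v_2 − 1.7056·q_1 = (2.0909, -1.9091, 0.2727).
‖u_2‖ = 2.8445, so q_2 = (0.7351, -0.6712, 0.0959).
Qᵀb = (2.3452, 2.4609).
Back-substitute: x_2 = 2.4609/2.8445 = 0.8652.
x_1 = (2.3452 − 1.7056·0.8652)/4.6904 = 0.1854.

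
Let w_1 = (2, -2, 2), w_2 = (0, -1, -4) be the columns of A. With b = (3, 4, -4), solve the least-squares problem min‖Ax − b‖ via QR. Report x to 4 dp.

x = (-0.5833, 0.5000)

e_1 = w_1/‖w_1‖ = (2, -2, 2)/3.4641 = (0.5774, -0.5774, 0.5774).
r_{12} = e_1·w_2 = -1.7321.
u_2 = w_2 + 1.7321·e_1 = (1.0000, -2.0000, -3.0000).
‖u_2‖ = 3.7417, so e_2 = (0.2673, -0.5345, -0.8018).
Qᵀb = (-2.8868, 1.8708).
Back-substitute: x_2 = 1.8708/3.7417 = 0.5000.
x_1 = (-2.8868 + 1.7321·0.5000)/3.4641 = -0.5833.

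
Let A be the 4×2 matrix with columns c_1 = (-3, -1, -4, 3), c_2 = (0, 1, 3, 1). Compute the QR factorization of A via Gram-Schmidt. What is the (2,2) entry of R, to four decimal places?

r_{22} = 2.8536

c_1 = (-3, -1, -4, 3); ‖c_1‖ = 5.9161, so q_1 = (-0.5071, -0.1690, -0.6761, 0.5071).
q_1·c_2 = (-0.5071)·0 + (-0.1690)·1 + (-0.6761)·3 + 0.5071·1 = -1.6903.
u_2 = c_2 + 1.6903·q_1 = (-0.8571, 0.7143, 1.8571, 1.8571).
r_{22} = ‖u_2‖ = 2.8536.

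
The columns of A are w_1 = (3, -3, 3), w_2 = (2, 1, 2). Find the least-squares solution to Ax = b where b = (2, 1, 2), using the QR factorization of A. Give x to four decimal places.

x = (0.0000, 1.0000)

w_1 = (3, -3, 3); ‖w_1‖ = 5.1962, so e_1 = (0.5774, -0.5774, 0.5774).
e_1·w_2 = 0.5774·2 + (-0.5774)·1 + 0.5774·2 = 1.7321.
u_2 = w_2 − 1.7321·e_1 = (1.0000, 2.0000, 1.0000).
‖u_2‖ = 2.4495, so e_2 = (0.4082, 0.8165, 0.4082).
Qᵀb = (1.7321, 2.4495).
Back-substitute: x_2 = 2.4495/2.4495 = 1.0000.
x_1 = (1.7321 − 1.7321·1.0000)/5.1962 = 0.0000.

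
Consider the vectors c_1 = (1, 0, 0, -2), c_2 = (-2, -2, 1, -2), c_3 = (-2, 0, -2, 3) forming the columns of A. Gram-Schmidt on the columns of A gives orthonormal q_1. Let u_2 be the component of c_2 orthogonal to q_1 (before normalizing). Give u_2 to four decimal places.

u_2 = (-2.4000, -2.0000, 1.0000, -1.2000)

c_1 = (1, 0, 0, -2); ‖c_1‖ = 2.2361, so q_1 = (0.4472, 0.0000, 0.0000, -0.8944).
q_1·c_2 = 0.4472·(-2) + 0.0000·(-2) + 0.0000·1 + (-0.8944)·(-2) = 0.8944.
u_2 = c_2 − 0.8944·q_1 = (-2.4000, -2.0000, 1.0000, -1.2000).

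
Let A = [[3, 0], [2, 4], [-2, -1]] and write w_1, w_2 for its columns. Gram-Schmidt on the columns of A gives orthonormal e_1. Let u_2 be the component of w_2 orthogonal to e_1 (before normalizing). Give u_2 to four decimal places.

w_1 = (3, 2, -2); ‖w_1‖ = 4.1231, so e_1 = (0.7276, 0.4851, -0.4851).
e_1·w_2 = 0.7276·0 + 0.4851·4 + (-0.4851)·(-1) = 2.4254.
u_2 = w_2 − 2.4254·e_1 = (-1.7647, 2.8235, 0.1765).

u_2 = (-1.7647, 2.8235, 0.1765)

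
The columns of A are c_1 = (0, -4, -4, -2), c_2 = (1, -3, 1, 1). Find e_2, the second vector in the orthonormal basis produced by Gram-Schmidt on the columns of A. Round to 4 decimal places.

c_1 = (0, -4, -4, -2); ‖c_1‖ = 6.0000, so e_1 = (0.0000, -0.6667, -0.6667, -0.3333).
e_1·c_2 = 0.0000·1 + (-0.6667)·(-3) + (-0.6667)·1 + (-0.3333)·1 = 1.0000.
u_2 = c_2 − 1.0000·e_1 = (1.0000, -2.3333, 1.6667, 1.3333).
‖u_2‖ = 3.3166, so e_2 = (0.3015, -0.7035, 0.5025, 0.4020).

e_2 = (0.3015, -0.7035, 0.5025, 0.4020)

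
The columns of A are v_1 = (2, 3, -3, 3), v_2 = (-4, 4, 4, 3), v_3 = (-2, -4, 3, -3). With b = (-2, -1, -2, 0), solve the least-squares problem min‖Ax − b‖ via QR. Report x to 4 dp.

x = (1.5327, 0.0282, 1.4277)

v_1 = (2, 3, -3, 3); ‖v_1‖ = 5.5678, so e_1 = (0.3592, 0.5388, -0.5388, 0.5388).
e_1·v_2 = 0.3592·(-4) + 0.5388·4 + (-0.5388)·4 + 0.5388·3 = 0.1796.
u_2 = v_2 − 0.1796·e_1 = (-4.0645, 3.9032, 4.0968, 2.9032).
‖u_2‖ = 7.5477, so e_2 = (-0.5385, 0.5171, 0.5428, 0.3847).
e_1·v_3 = 0.3592·(-2) + 0.5388·(-4) + (-0.5388)·3 + 0.5388·(-3) = -6.1066; e_2·v_3 = (-0.5385)·(-2) + 0.5171·(-4) + 0.5428·3 + 0.3847·(-3) = -0.5171.
u_3 = v_3 + 6.1066·e_1 + 0.5171·e_2 = (-0.0849, -0.4422, -0.0096, 0.4892).
‖u_3‖ = 0.6650, so e_3 = (-0.1277, -0.6650, -0.0145, 0.7357).
Qᵀb = (-0.1796, -0.5257, 0.9494).
Back-substitute: x_3 = 0.9494/0.6650 = 1.4277.
x_2 = (-0.5257 + 0.5171·1.4277)/7.5477 = 0.0282.
x_1 = (-0.1796 − 0.1796·0.0282 + 6.1066·1.4277)/5.5678 = 1.5327.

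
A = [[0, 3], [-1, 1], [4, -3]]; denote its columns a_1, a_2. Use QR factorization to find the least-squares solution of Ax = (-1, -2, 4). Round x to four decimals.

x = (0.7857, -0.3571)

a_1 = (0, -1, 4); ‖a_1‖ = 4.1231, so e_1 = (0.0000, -0.2425, 0.9701).
e_1·a_2 = 0.0000·3 + (-0.2425)·1 + 0.9701·(-3) = -3.1530.
u_2 = a_2 + 3.1530·e_1 = (3.0000, 0.2353, 0.0588).
‖u_2‖ = 3.0098, so e_2 = (0.9967, 0.0782, 0.0195).
Qᵀb = (4.3656, -1.0749).
Back-substitute: x_2 = -1.0749/3.0098 = -0.3571.
x_1 = (4.3656 + 3.1530·(-0.3571))/4.1231 = 0.7857.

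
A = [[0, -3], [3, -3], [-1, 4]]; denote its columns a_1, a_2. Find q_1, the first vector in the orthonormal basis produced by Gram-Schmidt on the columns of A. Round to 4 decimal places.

q_1 = a_1/‖a_1‖ = (0, 3, -1)/3.1623 = (0.0000, 0.9487, -0.3162).

q_1 = (0.0000, 0.9487, -0.3162)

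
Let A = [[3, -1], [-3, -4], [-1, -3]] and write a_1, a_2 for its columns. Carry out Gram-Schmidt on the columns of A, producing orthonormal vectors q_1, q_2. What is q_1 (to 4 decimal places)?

a_1 = (3, -3, -1); ‖a_1‖ = 4.3589, so q_1 = (0.6882, -0.6882, -0.2294).

q_1 = (0.6882, -0.6882, -0.2294)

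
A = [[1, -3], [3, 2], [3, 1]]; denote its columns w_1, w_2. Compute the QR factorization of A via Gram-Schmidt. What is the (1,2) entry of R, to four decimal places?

e_1 = w_1/‖w_1‖ = (1, 3, 3)/4.3589 = (0.2294, 0.6882, 0.6882).
r_{12} = e_1·w_2 = 1.3765.

r_{12} = 1.3765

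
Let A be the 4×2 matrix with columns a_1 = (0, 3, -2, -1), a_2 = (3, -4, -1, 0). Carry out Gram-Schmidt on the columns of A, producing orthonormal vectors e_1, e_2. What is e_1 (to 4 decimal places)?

a_1 = (0, 3, -2, -1); ‖a_1‖ = 3.7417, so e_1 = (0.0000, 0.8018, -0.5345, -0.2673).

e_1 = (0.0000, 0.8018, -0.5345, -0.2673)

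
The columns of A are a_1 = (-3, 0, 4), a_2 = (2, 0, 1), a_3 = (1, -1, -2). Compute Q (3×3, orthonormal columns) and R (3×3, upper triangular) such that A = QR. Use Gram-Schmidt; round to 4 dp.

a_1 = (-3, 0, 4); ‖a_1‖ = 5.0000, so q_1 = (-0.6000, 0.0000, 0.8000).
q_1·a_2 = (-0.6000)·2 + 0.0000·0 + 0.8000·1 = -0.4000.
u_2 = a_2 + 0.4000·q_1 = (1.7600, 0.0000, 1.3200).
‖u_2‖ = 2.2000, so q_2 = (0.8000, 0.0000, 0.6000).
q_1·a_3 = (-0.6000)·1 + 0.0000·(-1) + 0.8000·(-2) = -2.2000; q_2·a_3 = 0.8000·1 + 0.0000·(-1) + 0.6000·(-2) = -0.4000.
u_3 = a_3 + 2.2000·q_1 + 0.4000·q_2 = (0.0000, -1.0000, 0.0000).
‖u_3‖ = 1.0000, so q_3 = (0.0000, -1.0000, 0.0000).

Q = [[-0.6000, 0.8000, 0.0000], [0.0000, 0.0000, -1.0000], [0.8000, 0.6000, 0.0000]], R = [[5.0000, -0.4000, -2.2000], [0.0000, 2.2000, -0.4000], [0.0000, 0.0000, 1.0000]]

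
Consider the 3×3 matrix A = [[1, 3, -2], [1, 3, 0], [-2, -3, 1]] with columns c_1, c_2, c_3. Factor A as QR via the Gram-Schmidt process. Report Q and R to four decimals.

Q = [[0.4082, 0.5774, -0.7071], [0.4082, 0.5774, 0.7071], [-0.8165, 0.5774, 0.0000]], R = [[2.4495, 4.8990, -1.6330], [0.0000, 1.7321, -0.5774], [0.0000, 0.0000, 1.4142]]

e_1 = c_1/‖c_1‖ = (1, 1, -2)/2.4495 = (0.4082, 0.4082, -0.8165).
r_{12} = e_1·c_2 = 4.8990.
u_2 = c_2 − 4.8990·e_1 = (1.0000, 1.0000, 1.0000).
‖u_2‖ = 1.7321, so e_2 = (0.5774, 0.5774, 0.5774).
r_{13} = e_1·c_3 = -1.6330; r_{23} = e_2·c_3 = -0.5774.
u_3 = c_3 + 1.6330·e_1 + 0.5774·e_2 = (-1.0000, 1.0000, 0.0000).
‖u_3‖ = 1.4142, so e_3 = (-0.7071, 0.7071, 0.0000).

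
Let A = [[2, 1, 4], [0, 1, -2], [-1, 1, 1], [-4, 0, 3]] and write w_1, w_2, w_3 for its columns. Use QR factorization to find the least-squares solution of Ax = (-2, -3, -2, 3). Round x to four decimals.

w_1 = (2, 0, -1, -4); ‖w_1‖ = 4.5826, so e_1 = (0.4364, 0.0000, -0.2182, -0.8729).
e_1·w_2 = 0.4364·1 + 0.0000·1 + (-0.2182)·1 + (-0.8729)·0 = 0.2182.
u_2 = w_2 − 0.2182·e_1 = (0.9048, 1.0000, 1.0476, 0.1905).
‖u_2‖ = 1.7182, so e_2 = (0.5266, 0.5820, 0.6097, 0.1109).
e_1·w_3 = 0.4364·4 + 0.0000·(-2) + (-0.2182)·1 + (-0.8729)·3 = -1.0911; e_2·w_3 = 0.5266·4 + 0.5820·(-2) + 0.6097·1 + 0.1109·3 = 1.8845.
u_3 = w_3 + 1.0911·e_1 − 1.8845·e_2 = (3.4839, -3.0968, -0.3871, 1.8387).
‖u_3‖ = 5.0257, so e_3 = (0.6932, -0.6162, -0.0770, 0.3659).
Qᵀb = (-3.0551, -3.6859, 1.7138).
Back-substitute: x_3 = 1.7138/5.0257 = 0.3410.
x_2 = (-3.6859 − 1.8845·0.3410)/1.7182 = -2.5192.
x_1 = (-3.0551 − 0.2182·(-2.5192) + 1.0911·0.3410)/4.5826 = -0.4655.

x = (-0.4655, -2.5192, 0.3410)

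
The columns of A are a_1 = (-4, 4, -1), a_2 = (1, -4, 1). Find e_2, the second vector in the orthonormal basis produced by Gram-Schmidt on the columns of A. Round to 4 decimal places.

e_2 = (-0.7177, -0.6755, 0.1689)

a_1 = (-4, 4, -1); ‖a_1‖ = 5.7446, so e_1 = (-0.6963, 0.6963, -0.1741).
e_1·a_2 = (-0.6963)·1 + 0.6963·(-4) + (-0.1741)·1 = -3.6556.
u_2 = a_2 + 3.6556·e_1 = (-1.5455, -1.4545, 0.3636).
‖u_2‖ = 2.1532, so e_2 = (-0.7177, -0.6755, 0.1689).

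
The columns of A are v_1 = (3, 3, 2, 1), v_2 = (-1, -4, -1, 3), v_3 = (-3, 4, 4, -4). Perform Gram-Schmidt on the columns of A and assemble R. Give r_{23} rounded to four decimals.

v_1 = (3, 3, 2, 1); ‖v_1‖ = 4.7958, so e_1 = (0.6255, 0.6255, 0.4170, 0.2085).
e_1·v_2 = 0.6255·(-1) + 0.6255·(-4) + 0.4170·(-1) + 0.2085·3 = -2.9192.
u_2 = v_2 + 2.9192·e_1 = (0.8261, -2.1739, 0.2174, 3.6087).
‖u_2‖ = 4.2986, so e_2 = (0.1922, -0.5057, 0.0506, 0.8395).
r_{23} = e_2·v_3 = -5.7551.

r_{23} = -5.7551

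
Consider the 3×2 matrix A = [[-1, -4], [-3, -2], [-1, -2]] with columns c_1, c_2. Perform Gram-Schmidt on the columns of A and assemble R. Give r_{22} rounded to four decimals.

r_{22} = 3.3029

e_1 = c_1/‖c_1‖ = (-1, -3, -1)/3.3166 = (-0.3015, -0.9045, -0.3015).
r_{12} = e_1·c_2 = 3.6181.
u_2 = c_2 − 3.6181·e_1 = (-2.9091, 1.2727, -0.9091).
r_{22} = ‖u_2‖ = 3.3029.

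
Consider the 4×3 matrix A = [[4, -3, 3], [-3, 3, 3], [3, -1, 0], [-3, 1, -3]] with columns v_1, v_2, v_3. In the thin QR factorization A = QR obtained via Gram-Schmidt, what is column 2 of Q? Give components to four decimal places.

q_2 = (-0.2798, 0.6395, 0.5063, -0.5063)

v_1 = (4, -3, 3, -3); ‖v_1‖ = 6.5574, so q_1 = (0.6100, -0.4575, 0.4575, -0.4575).
q_1·v_2 = 0.6100·(-3) + (-0.4575)·3 + 0.4575·(-1) + (-0.4575)·1 = -4.1175.
u_2 = v_2 + 4.1175·q_1 = (-0.4884, 1.1163, 0.8837, -0.8837).
‖u_2‖ = 1.7454, so q_2 = (-0.2798, 0.6395, 0.5063, -0.5063).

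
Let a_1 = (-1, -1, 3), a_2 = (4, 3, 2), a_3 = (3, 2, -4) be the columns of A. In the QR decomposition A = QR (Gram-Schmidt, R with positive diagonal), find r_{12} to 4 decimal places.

r_{12} = -0.3015

q_1 = a_1/‖a_1‖ = (-1, -1, 3)/3.3166 = (-0.3015, -0.3015, 0.9045).
r_{12} = q_1·a_2 = -0.3015.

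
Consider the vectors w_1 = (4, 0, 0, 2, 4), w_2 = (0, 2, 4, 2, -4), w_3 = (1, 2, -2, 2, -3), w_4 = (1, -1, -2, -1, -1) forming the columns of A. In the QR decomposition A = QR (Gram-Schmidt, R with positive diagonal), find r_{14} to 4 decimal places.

w_1 = (4, 0, 0, 2, 4); ‖w_1‖ = 6.0000, so q_1 = (0.6667, 0.0000, 0.0000, 0.3333, 0.6667).
r_{14} = q_1·w_4 = -0.3333.

r_{14} = -0.3333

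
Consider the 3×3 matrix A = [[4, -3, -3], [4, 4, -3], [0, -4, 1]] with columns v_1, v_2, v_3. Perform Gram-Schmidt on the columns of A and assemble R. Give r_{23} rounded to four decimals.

r_{23} = -0.6285

q_1 = v_1/‖v_1‖ = (4, 4, 0)/5.6569 = (0.7071, 0.7071, 0.0000).
r_{12} = q_1·v_2 = 0.7071.
u_2 = v_2 − 0.7071·q_1 = (-3.5000, 3.5000, -4.0000).
‖u_2‖ = 6.3640, so q_2 = (-0.5500, 0.5500, -0.6285).
r_{23} = q_2·v_3 = -0.6285.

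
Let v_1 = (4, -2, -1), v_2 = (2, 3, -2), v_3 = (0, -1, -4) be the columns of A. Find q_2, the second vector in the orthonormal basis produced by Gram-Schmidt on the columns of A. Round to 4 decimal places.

q_2 = (0.3072, 0.8390, -0.4491)

v_1 = (4, -2, -1); ‖v_1‖ = 4.5826, so q_1 = (0.8729, -0.4364, -0.2182).
q_1·v_2 = 0.8729·2 + (-0.4364)·3 + (-0.2182)·(-2) = 0.8729.
u_2 = v_2 − 0.8729·q_1 = (1.2381, 3.3810, -1.8095).
‖u_2‖ = 4.0297, so q_2 = (0.3072, 0.8390, -0.4491).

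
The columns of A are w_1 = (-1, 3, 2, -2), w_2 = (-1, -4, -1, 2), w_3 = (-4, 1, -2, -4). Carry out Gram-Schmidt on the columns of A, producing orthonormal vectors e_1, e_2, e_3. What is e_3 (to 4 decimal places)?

e_1 = w_1/‖w_1‖ = (-1, 3, 2, -2)/4.2426 = (-0.2357, 0.7071, 0.4714, -0.4714).
r_{12} = e_1·w_2 = -4.0069.
u_2 = w_2 + 4.0069·e_1 = (-1.9444, -1.1667, 0.8889, 0.1111).
‖u_2‖ = 2.4381, so e_2 = (-0.7975, -0.4785, 0.3646, 0.0456).
r_{13} = e_1·w_3 = 2.5927; r_{23} = e_2·w_3 = 1.8001.
u_3 = w_3 − 2.5927·e_1 − 1.8001·e_2 = (-1.9533, 0.0280, -3.8785, -2.8598).
‖u_3‖ = 5.1997, so e_3 = (-0.3756, 0.0054, -0.7459, -0.5500).

e_3 = (-0.3756, 0.0054, -0.7459, -0.5500)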